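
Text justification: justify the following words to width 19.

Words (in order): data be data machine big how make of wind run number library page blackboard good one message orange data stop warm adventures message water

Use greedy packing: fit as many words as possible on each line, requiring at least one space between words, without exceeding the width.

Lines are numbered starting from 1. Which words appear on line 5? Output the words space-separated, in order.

Answer: blackboard good one

Derivation:
Line 1: ['data', 'be', 'data'] (min_width=12, slack=7)
Line 2: ['machine', 'big', 'how'] (min_width=15, slack=4)
Line 3: ['make', 'of', 'wind', 'run'] (min_width=16, slack=3)
Line 4: ['number', 'library', 'page'] (min_width=19, slack=0)
Line 5: ['blackboard', 'good', 'one'] (min_width=19, slack=0)
Line 6: ['message', 'orange', 'data'] (min_width=19, slack=0)
Line 7: ['stop', 'warm'] (min_width=9, slack=10)
Line 8: ['adventures', 'message'] (min_width=18, slack=1)
Line 9: ['water'] (min_width=5, slack=14)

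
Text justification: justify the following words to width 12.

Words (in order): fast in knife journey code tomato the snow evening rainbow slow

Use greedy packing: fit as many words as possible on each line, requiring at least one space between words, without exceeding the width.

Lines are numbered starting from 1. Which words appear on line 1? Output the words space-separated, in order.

Answer: fast in

Derivation:
Line 1: ['fast', 'in'] (min_width=7, slack=5)
Line 2: ['knife'] (min_width=5, slack=7)
Line 3: ['journey', 'code'] (min_width=12, slack=0)
Line 4: ['tomato', 'the'] (min_width=10, slack=2)
Line 5: ['snow', 'evening'] (min_width=12, slack=0)
Line 6: ['rainbow', 'slow'] (min_width=12, slack=0)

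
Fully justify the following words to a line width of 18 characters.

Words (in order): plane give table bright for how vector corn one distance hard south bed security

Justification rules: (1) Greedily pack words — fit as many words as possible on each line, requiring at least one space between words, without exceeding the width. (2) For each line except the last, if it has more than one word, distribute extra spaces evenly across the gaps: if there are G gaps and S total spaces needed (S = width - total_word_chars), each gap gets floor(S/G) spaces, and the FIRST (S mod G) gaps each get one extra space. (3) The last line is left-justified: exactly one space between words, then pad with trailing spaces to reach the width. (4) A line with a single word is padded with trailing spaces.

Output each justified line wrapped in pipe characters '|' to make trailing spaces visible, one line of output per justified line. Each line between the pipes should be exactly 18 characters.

Answer: |plane  give  table|
|bright   for   how|
|vector   corn  one|
|distance      hard|
|south bed security|

Derivation:
Line 1: ['plane', 'give', 'table'] (min_width=16, slack=2)
Line 2: ['bright', 'for', 'how'] (min_width=14, slack=4)
Line 3: ['vector', 'corn', 'one'] (min_width=15, slack=3)
Line 4: ['distance', 'hard'] (min_width=13, slack=5)
Line 5: ['south', 'bed', 'security'] (min_width=18, slack=0)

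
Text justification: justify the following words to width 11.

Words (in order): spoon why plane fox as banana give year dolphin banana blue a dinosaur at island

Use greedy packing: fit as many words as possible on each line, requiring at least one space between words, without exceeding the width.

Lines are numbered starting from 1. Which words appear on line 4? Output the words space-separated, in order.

Answer: give year

Derivation:
Line 1: ['spoon', 'why'] (min_width=9, slack=2)
Line 2: ['plane', 'fox'] (min_width=9, slack=2)
Line 3: ['as', 'banana'] (min_width=9, slack=2)
Line 4: ['give', 'year'] (min_width=9, slack=2)
Line 5: ['dolphin'] (min_width=7, slack=4)
Line 6: ['banana', 'blue'] (min_width=11, slack=0)
Line 7: ['a', 'dinosaur'] (min_width=10, slack=1)
Line 8: ['at', 'island'] (min_width=9, slack=2)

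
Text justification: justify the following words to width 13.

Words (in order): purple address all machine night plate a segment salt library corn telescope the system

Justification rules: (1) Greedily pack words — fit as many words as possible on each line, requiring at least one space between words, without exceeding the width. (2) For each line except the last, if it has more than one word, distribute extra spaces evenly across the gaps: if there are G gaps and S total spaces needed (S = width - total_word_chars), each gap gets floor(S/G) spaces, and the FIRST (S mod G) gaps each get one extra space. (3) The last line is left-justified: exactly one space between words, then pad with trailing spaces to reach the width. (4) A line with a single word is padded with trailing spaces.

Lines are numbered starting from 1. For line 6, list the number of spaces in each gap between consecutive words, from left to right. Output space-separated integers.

Answer: 2

Derivation:
Line 1: ['purple'] (min_width=6, slack=7)
Line 2: ['address', 'all'] (min_width=11, slack=2)
Line 3: ['machine', 'night'] (min_width=13, slack=0)
Line 4: ['plate', 'a'] (min_width=7, slack=6)
Line 5: ['segment', 'salt'] (min_width=12, slack=1)
Line 6: ['library', 'corn'] (min_width=12, slack=1)
Line 7: ['telescope', 'the'] (min_width=13, slack=0)
Line 8: ['system'] (min_width=6, slack=7)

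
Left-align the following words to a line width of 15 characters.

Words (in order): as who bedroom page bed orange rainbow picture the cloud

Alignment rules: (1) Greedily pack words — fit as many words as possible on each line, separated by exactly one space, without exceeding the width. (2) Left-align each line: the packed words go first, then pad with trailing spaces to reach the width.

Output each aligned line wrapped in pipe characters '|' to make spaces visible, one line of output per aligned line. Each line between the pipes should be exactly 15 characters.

Answer: |as who bedroom |
|page bed orange|
|rainbow picture|
|the cloud      |

Derivation:
Line 1: ['as', 'who', 'bedroom'] (min_width=14, slack=1)
Line 2: ['page', 'bed', 'orange'] (min_width=15, slack=0)
Line 3: ['rainbow', 'picture'] (min_width=15, slack=0)
Line 4: ['the', 'cloud'] (min_width=9, slack=6)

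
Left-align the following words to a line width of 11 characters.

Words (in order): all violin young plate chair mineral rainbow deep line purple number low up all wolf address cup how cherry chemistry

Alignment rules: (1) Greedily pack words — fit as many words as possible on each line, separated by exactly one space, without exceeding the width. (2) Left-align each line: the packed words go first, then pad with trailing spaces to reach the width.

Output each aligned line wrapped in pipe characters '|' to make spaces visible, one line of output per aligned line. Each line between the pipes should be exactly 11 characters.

Answer: |all violin |
|young plate|
|chair      |
|mineral    |
|rainbow    |
|deep line  |
|purple     |
|number low |
|up all wolf|
|address cup|
|how cherry |
|chemistry  |

Derivation:
Line 1: ['all', 'violin'] (min_width=10, slack=1)
Line 2: ['young', 'plate'] (min_width=11, slack=0)
Line 3: ['chair'] (min_width=5, slack=6)
Line 4: ['mineral'] (min_width=7, slack=4)
Line 5: ['rainbow'] (min_width=7, slack=4)
Line 6: ['deep', 'line'] (min_width=9, slack=2)
Line 7: ['purple'] (min_width=6, slack=5)
Line 8: ['number', 'low'] (min_width=10, slack=1)
Line 9: ['up', 'all', 'wolf'] (min_width=11, slack=0)
Line 10: ['address', 'cup'] (min_width=11, slack=0)
Line 11: ['how', 'cherry'] (min_width=10, slack=1)
Line 12: ['chemistry'] (min_width=9, slack=2)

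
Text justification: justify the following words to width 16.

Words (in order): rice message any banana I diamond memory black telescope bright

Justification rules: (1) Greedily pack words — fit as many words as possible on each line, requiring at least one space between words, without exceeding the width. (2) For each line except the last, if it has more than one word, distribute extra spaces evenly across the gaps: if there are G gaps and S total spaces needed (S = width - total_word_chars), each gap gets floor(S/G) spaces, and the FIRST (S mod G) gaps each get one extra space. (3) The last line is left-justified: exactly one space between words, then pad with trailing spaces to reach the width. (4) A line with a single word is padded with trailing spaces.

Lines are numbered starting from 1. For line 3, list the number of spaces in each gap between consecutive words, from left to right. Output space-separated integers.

Answer: 5

Derivation:
Line 1: ['rice', 'message', 'any'] (min_width=16, slack=0)
Line 2: ['banana', 'I', 'diamond'] (min_width=16, slack=0)
Line 3: ['memory', 'black'] (min_width=12, slack=4)
Line 4: ['telescope', 'bright'] (min_width=16, slack=0)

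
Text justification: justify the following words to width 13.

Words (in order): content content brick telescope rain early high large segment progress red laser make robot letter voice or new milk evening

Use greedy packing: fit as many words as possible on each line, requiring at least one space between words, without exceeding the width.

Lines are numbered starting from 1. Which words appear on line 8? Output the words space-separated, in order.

Line 1: ['content'] (min_width=7, slack=6)
Line 2: ['content', 'brick'] (min_width=13, slack=0)
Line 3: ['telescope'] (min_width=9, slack=4)
Line 4: ['rain', 'early'] (min_width=10, slack=3)
Line 5: ['high', 'large'] (min_width=10, slack=3)
Line 6: ['segment'] (min_width=7, slack=6)
Line 7: ['progress', 'red'] (min_width=12, slack=1)
Line 8: ['laser', 'make'] (min_width=10, slack=3)
Line 9: ['robot', 'letter'] (min_width=12, slack=1)
Line 10: ['voice', 'or', 'new'] (min_width=12, slack=1)
Line 11: ['milk', 'evening'] (min_width=12, slack=1)

Answer: laser make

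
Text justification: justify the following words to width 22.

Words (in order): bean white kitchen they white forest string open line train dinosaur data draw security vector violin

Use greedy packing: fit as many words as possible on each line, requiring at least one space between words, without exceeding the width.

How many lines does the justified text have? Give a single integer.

Answer: 5

Derivation:
Line 1: ['bean', 'white', 'kitchen'] (min_width=18, slack=4)
Line 2: ['they', 'white', 'forest'] (min_width=17, slack=5)
Line 3: ['string', 'open', 'line', 'train'] (min_width=22, slack=0)
Line 4: ['dinosaur', 'data', 'draw'] (min_width=18, slack=4)
Line 5: ['security', 'vector', 'violin'] (min_width=22, slack=0)
Total lines: 5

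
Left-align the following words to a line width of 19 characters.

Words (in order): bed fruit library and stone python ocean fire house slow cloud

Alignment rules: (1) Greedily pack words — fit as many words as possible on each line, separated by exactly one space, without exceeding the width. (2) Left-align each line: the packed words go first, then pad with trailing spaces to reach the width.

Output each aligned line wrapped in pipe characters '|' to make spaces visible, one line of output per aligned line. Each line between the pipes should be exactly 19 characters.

Line 1: ['bed', 'fruit', 'library'] (min_width=17, slack=2)
Line 2: ['and', 'stone', 'python'] (min_width=16, slack=3)
Line 3: ['ocean', 'fire', 'house'] (min_width=16, slack=3)
Line 4: ['slow', 'cloud'] (min_width=10, slack=9)

Answer: |bed fruit library  |
|and stone python   |
|ocean fire house   |
|slow cloud         |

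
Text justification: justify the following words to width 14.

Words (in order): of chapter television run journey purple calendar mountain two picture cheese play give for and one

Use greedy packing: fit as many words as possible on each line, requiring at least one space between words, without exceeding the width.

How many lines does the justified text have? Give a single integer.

Line 1: ['of', 'chapter'] (min_width=10, slack=4)
Line 2: ['television', 'run'] (min_width=14, slack=0)
Line 3: ['journey', 'purple'] (min_width=14, slack=0)
Line 4: ['calendar'] (min_width=8, slack=6)
Line 5: ['mountain', 'two'] (min_width=12, slack=2)
Line 6: ['picture', 'cheese'] (min_width=14, slack=0)
Line 7: ['play', 'give', 'for'] (min_width=13, slack=1)
Line 8: ['and', 'one'] (min_width=7, slack=7)
Total lines: 8

Answer: 8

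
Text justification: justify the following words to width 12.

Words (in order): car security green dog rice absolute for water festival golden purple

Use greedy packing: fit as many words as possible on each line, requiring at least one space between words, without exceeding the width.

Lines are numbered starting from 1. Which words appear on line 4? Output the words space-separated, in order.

Line 1: ['car', 'security'] (min_width=12, slack=0)
Line 2: ['green', 'dog'] (min_width=9, slack=3)
Line 3: ['rice'] (min_width=4, slack=8)
Line 4: ['absolute', 'for'] (min_width=12, slack=0)
Line 5: ['water'] (min_width=5, slack=7)
Line 6: ['festival'] (min_width=8, slack=4)
Line 7: ['golden'] (min_width=6, slack=6)
Line 8: ['purple'] (min_width=6, slack=6)

Answer: absolute for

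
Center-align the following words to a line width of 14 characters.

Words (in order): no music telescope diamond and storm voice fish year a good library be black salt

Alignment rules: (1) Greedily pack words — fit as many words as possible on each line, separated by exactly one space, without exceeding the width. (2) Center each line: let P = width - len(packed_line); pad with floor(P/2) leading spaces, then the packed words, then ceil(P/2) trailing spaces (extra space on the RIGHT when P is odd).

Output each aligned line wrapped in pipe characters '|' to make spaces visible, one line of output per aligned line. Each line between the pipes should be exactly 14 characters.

Line 1: ['no', 'music'] (min_width=8, slack=6)
Line 2: ['telescope'] (min_width=9, slack=5)
Line 3: ['diamond', 'and'] (min_width=11, slack=3)
Line 4: ['storm', 'voice'] (min_width=11, slack=3)
Line 5: ['fish', 'year', 'a'] (min_width=11, slack=3)
Line 6: ['good', 'library'] (min_width=12, slack=2)
Line 7: ['be', 'black', 'salt'] (min_width=13, slack=1)

Answer: |   no music   |
|  telescope   |
| diamond and  |
| storm voice  |
| fish year a  |
| good library |
|be black salt |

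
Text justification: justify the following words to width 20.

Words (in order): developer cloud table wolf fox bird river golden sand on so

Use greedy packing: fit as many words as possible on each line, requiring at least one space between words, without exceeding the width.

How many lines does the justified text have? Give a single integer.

Answer: 4

Derivation:
Line 1: ['developer', 'cloud'] (min_width=15, slack=5)
Line 2: ['table', 'wolf', 'fox', 'bird'] (min_width=19, slack=1)
Line 3: ['river', 'golden', 'sand', 'on'] (min_width=20, slack=0)
Line 4: ['so'] (min_width=2, slack=18)
Total lines: 4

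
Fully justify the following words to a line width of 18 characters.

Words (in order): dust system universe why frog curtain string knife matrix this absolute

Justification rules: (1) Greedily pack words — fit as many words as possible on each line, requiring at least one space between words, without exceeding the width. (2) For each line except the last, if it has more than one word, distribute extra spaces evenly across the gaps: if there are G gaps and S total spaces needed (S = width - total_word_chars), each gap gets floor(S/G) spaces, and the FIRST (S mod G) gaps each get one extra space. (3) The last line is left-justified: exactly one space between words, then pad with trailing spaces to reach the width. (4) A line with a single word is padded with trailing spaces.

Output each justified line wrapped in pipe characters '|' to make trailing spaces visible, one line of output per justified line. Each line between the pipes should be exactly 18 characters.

Answer: |dust        system|
|universe  why frog|
|curtain     string|
|knife  matrix this|
|absolute          |

Derivation:
Line 1: ['dust', 'system'] (min_width=11, slack=7)
Line 2: ['universe', 'why', 'frog'] (min_width=17, slack=1)
Line 3: ['curtain', 'string'] (min_width=14, slack=4)
Line 4: ['knife', 'matrix', 'this'] (min_width=17, slack=1)
Line 5: ['absolute'] (min_width=8, slack=10)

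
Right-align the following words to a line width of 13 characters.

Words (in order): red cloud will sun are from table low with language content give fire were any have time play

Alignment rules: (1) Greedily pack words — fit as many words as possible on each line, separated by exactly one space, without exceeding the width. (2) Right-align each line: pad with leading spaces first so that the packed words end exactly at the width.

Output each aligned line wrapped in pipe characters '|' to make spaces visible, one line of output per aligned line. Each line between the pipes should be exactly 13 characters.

Answer: |    red cloud|
| will sun are|
|   from table|
|     low with|
|     language|
| content give|
|fire were any|
|    have time|
|         play|

Derivation:
Line 1: ['red', 'cloud'] (min_width=9, slack=4)
Line 2: ['will', 'sun', 'are'] (min_width=12, slack=1)
Line 3: ['from', 'table'] (min_width=10, slack=3)
Line 4: ['low', 'with'] (min_width=8, slack=5)
Line 5: ['language'] (min_width=8, slack=5)
Line 6: ['content', 'give'] (min_width=12, slack=1)
Line 7: ['fire', 'were', 'any'] (min_width=13, slack=0)
Line 8: ['have', 'time'] (min_width=9, slack=4)
Line 9: ['play'] (min_width=4, slack=9)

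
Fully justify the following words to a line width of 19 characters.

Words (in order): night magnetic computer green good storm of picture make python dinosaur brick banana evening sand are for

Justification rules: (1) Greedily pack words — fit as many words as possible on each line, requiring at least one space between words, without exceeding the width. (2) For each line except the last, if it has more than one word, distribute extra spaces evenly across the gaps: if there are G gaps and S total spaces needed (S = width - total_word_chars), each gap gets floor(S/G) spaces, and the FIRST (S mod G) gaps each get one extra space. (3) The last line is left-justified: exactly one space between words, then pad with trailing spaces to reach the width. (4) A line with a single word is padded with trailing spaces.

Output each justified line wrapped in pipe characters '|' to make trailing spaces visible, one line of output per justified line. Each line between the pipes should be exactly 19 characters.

Answer: |night      magnetic|
|computer green good|
|storm   of  picture|
|make         python|
|dinosaur      brick|
|banana evening sand|
|are for            |

Derivation:
Line 1: ['night', 'magnetic'] (min_width=14, slack=5)
Line 2: ['computer', 'green', 'good'] (min_width=19, slack=0)
Line 3: ['storm', 'of', 'picture'] (min_width=16, slack=3)
Line 4: ['make', 'python'] (min_width=11, slack=8)
Line 5: ['dinosaur', 'brick'] (min_width=14, slack=5)
Line 6: ['banana', 'evening', 'sand'] (min_width=19, slack=0)
Line 7: ['are', 'for'] (min_width=7, slack=12)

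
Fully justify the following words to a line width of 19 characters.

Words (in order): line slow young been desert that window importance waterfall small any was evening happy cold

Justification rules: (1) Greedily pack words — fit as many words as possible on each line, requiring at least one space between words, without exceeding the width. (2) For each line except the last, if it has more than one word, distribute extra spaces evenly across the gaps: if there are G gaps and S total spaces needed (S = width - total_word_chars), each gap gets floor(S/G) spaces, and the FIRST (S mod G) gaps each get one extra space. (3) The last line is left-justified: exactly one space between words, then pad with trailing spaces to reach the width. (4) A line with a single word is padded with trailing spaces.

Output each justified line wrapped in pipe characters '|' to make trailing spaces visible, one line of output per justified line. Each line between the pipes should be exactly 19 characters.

Answer: |line   slow   young|
|been   desert  that|
|window   importance|
|waterfall small any|
|was  evening  happy|
|cold               |

Derivation:
Line 1: ['line', 'slow', 'young'] (min_width=15, slack=4)
Line 2: ['been', 'desert', 'that'] (min_width=16, slack=3)
Line 3: ['window', 'importance'] (min_width=17, slack=2)
Line 4: ['waterfall', 'small', 'any'] (min_width=19, slack=0)
Line 5: ['was', 'evening', 'happy'] (min_width=17, slack=2)
Line 6: ['cold'] (min_width=4, slack=15)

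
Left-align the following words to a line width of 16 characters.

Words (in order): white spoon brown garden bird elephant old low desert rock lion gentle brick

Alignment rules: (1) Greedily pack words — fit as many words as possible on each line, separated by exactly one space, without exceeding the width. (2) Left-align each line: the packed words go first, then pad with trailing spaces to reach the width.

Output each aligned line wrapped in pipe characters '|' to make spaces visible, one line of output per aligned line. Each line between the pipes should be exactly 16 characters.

Line 1: ['white', 'spoon'] (min_width=11, slack=5)
Line 2: ['brown', 'garden'] (min_width=12, slack=4)
Line 3: ['bird', 'elephant'] (min_width=13, slack=3)
Line 4: ['old', 'low', 'desert'] (min_width=14, slack=2)
Line 5: ['rock', 'lion', 'gentle'] (min_width=16, slack=0)
Line 6: ['brick'] (min_width=5, slack=11)

Answer: |white spoon     |
|brown garden    |
|bird elephant   |
|old low desert  |
|rock lion gentle|
|brick           |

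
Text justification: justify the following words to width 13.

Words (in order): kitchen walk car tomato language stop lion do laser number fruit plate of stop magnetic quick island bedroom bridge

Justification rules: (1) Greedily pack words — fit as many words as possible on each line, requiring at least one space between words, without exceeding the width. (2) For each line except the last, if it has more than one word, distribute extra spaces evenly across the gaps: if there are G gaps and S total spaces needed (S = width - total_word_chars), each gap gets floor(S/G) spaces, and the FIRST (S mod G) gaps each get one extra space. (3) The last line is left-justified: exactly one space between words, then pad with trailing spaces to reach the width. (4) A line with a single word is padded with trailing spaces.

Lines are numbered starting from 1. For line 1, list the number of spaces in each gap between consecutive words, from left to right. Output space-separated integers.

Line 1: ['kitchen', 'walk'] (min_width=12, slack=1)
Line 2: ['car', 'tomato'] (min_width=10, slack=3)
Line 3: ['language', 'stop'] (min_width=13, slack=0)
Line 4: ['lion', 'do', 'laser'] (min_width=13, slack=0)
Line 5: ['number', 'fruit'] (min_width=12, slack=1)
Line 6: ['plate', 'of', 'stop'] (min_width=13, slack=0)
Line 7: ['magnetic'] (min_width=8, slack=5)
Line 8: ['quick', 'island'] (min_width=12, slack=1)
Line 9: ['bedroom'] (min_width=7, slack=6)
Line 10: ['bridge'] (min_width=6, slack=7)

Answer: 2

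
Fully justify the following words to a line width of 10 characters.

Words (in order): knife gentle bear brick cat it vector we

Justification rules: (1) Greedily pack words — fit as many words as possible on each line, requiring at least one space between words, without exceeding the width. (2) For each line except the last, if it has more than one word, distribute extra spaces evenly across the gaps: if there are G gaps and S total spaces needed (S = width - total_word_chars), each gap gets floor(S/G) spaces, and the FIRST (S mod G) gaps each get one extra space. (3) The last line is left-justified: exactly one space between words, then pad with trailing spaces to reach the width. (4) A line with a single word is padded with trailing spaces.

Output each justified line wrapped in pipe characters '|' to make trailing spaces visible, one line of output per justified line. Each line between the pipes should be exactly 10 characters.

Answer: |knife     |
|gentle    |
|bear brick|
|cat     it|
|vector we |

Derivation:
Line 1: ['knife'] (min_width=5, slack=5)
Line 2: ['gentle'] (min_width=6, slack=4)
Line 3: ['bear', 'brick'] (min_width=10, slack=0)
Line 4: ['cat', 'it'] (min_width=6, slack=4)
Line 5: ['vector', 'we'] (min_width=9, slack=1)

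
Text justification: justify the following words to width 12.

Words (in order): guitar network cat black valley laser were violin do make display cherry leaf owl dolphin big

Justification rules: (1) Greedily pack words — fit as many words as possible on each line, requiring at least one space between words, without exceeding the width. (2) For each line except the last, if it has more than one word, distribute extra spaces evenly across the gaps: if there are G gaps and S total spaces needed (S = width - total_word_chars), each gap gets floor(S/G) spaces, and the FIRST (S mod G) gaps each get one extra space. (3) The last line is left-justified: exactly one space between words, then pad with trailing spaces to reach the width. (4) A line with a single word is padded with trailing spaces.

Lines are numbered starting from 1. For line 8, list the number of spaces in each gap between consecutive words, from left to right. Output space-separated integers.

Answer: 2

Derivation:
Line 1: ['guitar'] (min_width=6, slack=6)
Line 2: ['network', 'cat'] (min_width=11, slack=1)
Line 3: ['black', 'valley'] (min_width=12, slack=0)
Line 4: ['laser', 'were'] (min_width=10, slack=2)
Line 5: ['violin', 'do'] (min_width=9, slack=3)
Line 6: ['make', 'display'] (min_width=12, slack=0)
Line 7: ['cherry', 'leaf'] (min_width=11, slack=1)
Line 8: ['owl', 'dolphin'] (min_width=11, slack=1)
Line 9: ['big'] (min_width=3, slack=9)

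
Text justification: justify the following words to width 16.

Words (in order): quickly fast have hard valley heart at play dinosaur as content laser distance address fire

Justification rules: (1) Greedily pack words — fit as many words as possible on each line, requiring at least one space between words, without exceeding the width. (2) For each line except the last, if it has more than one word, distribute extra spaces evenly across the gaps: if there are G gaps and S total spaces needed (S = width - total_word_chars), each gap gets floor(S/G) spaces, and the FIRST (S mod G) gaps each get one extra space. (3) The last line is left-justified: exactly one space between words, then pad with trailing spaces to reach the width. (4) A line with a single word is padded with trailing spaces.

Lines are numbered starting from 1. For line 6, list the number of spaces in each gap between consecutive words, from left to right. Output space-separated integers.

Answer: 1

Derivation:
Line 1: ['quickly', 'fast'] (min_width=12, slack=4)
Line 2: ['have', 'hard', 'valley'] (min_width=16, slack=0)
Line 3: ['heart', 'at', 'play'] (min_width=13, slack=3)
Line 4: ['dinosaur', 'as'] (min_width=11, slack=5)
Line 5: ['content', 'laser'] (min_width=13, slack=3)
Line 6: ['distance', 'address'] (min_width=16, slack=0)
Line 7: ['fire'] (min_width=4, slack=12)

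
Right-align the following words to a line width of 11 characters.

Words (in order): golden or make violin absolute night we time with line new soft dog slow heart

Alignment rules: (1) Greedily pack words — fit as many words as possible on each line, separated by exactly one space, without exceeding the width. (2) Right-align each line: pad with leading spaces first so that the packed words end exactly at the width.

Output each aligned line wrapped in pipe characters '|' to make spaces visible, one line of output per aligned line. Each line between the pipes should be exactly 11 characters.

Line 1: ['golden', 'or'] (min_width=9, slack=2)
Line 2: ['make', 'violin'] (min_width=11, slack=0)
Line 3: ['absolute'] (min_width=8, slack=3)
Line 4: ['night', 'we'] (min_width=8, slack=3)
Line 5: ['time', 'with'] (min_width=9, slack=2)
Line 6: ['line', 'new'] (min_width=8, slack=3)
Line 7: ['soft', 'dog'] (min_width=8, slack=3)
Line 8: ['slow', 'heart'] (min_width=10, slack=1)

Answer: |  golden or|
|make violin|
|   absolute|
|   night we|
|  time with|
|   line new|
|   soft dog|
| slow heart|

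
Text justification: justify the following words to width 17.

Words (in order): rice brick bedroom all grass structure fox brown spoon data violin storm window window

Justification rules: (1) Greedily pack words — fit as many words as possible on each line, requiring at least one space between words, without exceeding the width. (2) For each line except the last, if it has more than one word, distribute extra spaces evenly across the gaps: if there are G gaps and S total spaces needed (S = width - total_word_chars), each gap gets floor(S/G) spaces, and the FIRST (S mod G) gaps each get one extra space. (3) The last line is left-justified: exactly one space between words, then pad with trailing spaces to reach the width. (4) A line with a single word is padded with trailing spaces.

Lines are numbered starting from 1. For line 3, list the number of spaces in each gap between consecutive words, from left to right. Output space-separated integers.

Answer: 5

Derivation:
Line 1: ['rice', 'brick'] (min_width=10, slack=7)
Line 2: ['bedroom', 'all', 'grass'] (min_width=17, slack=0)
Line 3: ['structure', 'fox'] (min_width=13, slack=4)
Line 4: ['brown', 'spoon', 'data'] (min_width=16, slack=1)
Line 5: ['violin', 'storm'] (min_width=12, slack=5)
Line 6: ['window', 'window'] (min_width=13, slack=4)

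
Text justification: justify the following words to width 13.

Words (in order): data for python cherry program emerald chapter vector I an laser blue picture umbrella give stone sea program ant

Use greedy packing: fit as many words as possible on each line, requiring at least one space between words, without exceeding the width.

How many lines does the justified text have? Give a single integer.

Line 1: ['data', 'for'] (min_width=8, slack=5)
Line 2: ['python', 'cherry'] (min_width=13, slack=0)
Line 3: ['program'] (min_width=7, slack=6)
Line 4: ['emerald'] (min_width=7, slack=6)
Line 5: ['chapter'] (min_width=7, slack=6)
Line 6: ['vector', 'I', 'an'] (min_width=11, slack=2)
Line 7: ['laser', 'blue'] (min_width=10, slack=3)
Line 8: ['picture'] (min_width=7, slack=6)
Line 9: ['umbrella', 'give'] (min_width=13, slack=0)
Line 10: ['stone', 'sea'] (min_width=9, slack=4)
Line 11: ['program', 'ant'] (min_width=11, slack=2)
Total lines: 11

Answer: 11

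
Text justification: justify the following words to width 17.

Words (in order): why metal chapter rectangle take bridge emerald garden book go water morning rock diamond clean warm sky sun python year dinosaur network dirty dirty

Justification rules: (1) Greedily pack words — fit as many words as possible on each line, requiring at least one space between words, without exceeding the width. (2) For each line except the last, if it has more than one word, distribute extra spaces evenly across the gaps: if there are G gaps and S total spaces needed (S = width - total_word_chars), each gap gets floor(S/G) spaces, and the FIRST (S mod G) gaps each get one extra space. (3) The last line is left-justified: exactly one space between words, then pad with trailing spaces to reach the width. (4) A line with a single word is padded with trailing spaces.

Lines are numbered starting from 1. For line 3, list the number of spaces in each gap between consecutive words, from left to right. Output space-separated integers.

Line 1: ['why', 'metal', 'chapter'] (min_width=17, slack=0)
Line 2: ['rectangle', 'take'] (min_width=14, slack=3)
Line 3: ['bridge', 'emerald'] (min_width=14, slack=3)
Line 4: ['garden', 'book', 'go'] (min_width=14, slack=3)
Line 5: ['water', 'morning'] (min_width=13, slack=4)
Line 6: ['rock', 'diamond'] (min_width=12, slack=5)
Line 7: ['clean', 'warm', 'sky'] (min_width=14, slack=3)
Line 8: ['sun', 'python', 'year'] (min_width=15, slack=2)
Line 9: ['dinosaur', 'network'] (min_width=16, slack=1)
Line 10: ['dirty', 'dirty'] (min_width=11, slack=6)

Answer: 4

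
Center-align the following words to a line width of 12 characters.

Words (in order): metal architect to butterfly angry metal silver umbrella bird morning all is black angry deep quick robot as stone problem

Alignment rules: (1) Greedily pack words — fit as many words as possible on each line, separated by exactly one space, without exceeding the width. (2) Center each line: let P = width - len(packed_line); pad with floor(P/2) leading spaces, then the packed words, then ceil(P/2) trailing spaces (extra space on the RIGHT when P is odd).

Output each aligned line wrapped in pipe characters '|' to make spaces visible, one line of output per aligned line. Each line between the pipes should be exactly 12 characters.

Answer: |   metal    |
|architect to|
| butterfly  |
|angry metal |
|   silver   |
|  umbrella  |
|bird morning|
|all is black|
| angry deep |
|quick robot |
|  as stone  |
|  problem   |

Derivation:
Line 1: ['metal'] (min_width=5, slack=7)
Line 2: ['architect', 'to'] (min_width=12, slack=0)
Line 3: ['butterfly'] (min_width=9, slack=3)
Line 4: ['angry', 'metal'] (min_width=11, slack=1)
Line 5: ['silver'] (min_width=6, slack=6)
Line 6: ['umbrella'] (min_width=8, slack=4)
Line 7: ['bird', 'morning'] (min_width=12, slack=0)
Line 8: ['all', 'is', 'black'] (min_width=12, slack=0)
Line 9: ['angry', 'deep'] (min_width=10, slack=2)
Line 10: ['quick', 'robot'] (min_width=11, slack=1)
Line 11: ['as', 'stone'] (min_width=8, slack=4)
Line 12: ['problem'] (min_width=7, slack=5)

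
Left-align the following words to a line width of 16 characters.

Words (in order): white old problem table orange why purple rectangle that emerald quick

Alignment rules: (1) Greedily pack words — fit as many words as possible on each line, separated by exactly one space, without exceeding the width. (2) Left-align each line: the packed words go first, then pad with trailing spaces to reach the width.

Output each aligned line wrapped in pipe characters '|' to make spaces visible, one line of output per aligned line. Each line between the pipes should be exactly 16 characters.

Answer: |white old       |
|problem table   |
|orange why      |
|purple rectangle|
|that emerald    |
|quick           |

Derivation:
Line 1: ['white', 'old'] (min_width=9, slack=7)
Line 2: ['problem', 'table'] (min_width=13, slack=3)
Line 3: ['orange', 'why'] (min_width=10, slack=6)
Line 4: ['purple', 'rectangle'] (min_width=16, slack=0)
Line 5: ['that', 'emerald'] (min_width=12, slack=4)
Line 6: ['quick'] (min_width=5, slack=11)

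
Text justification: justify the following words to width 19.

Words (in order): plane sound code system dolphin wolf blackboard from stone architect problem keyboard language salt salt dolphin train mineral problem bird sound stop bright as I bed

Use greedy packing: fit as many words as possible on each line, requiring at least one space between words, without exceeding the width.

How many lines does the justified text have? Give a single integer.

Line 1: ['plane', 'sound', 'code'] (min_width=16, slack=3)
Line 2: ['system', 'dolphin', 'wolf'] (min_width=19, slack=0)
Line 3: ['blackboard', 'from'] (min_width=15, slack=4)
Line 4: ['stone', 'architect'] (min_width=15, slack=4)
Line 5: ['problem', 'keyboard'] (min_width=16, slack=3)
Line 6: ['language', 'salt', 'salt'] (min_width=18, slack=1)
Line 7: ['dolphin', 'train'] (min_width=13, slack=6)
Line 8: ['mineral', 'problem'] (min_width=15, slack=4)
Line 9: ['bird', 'sound', 'stop'] (min_width=15, slack=4)
Line 10: ['bright', 'as', 'I', 'bed'] (min_width=15, slack=4)
Total lines: 10

Answer: 10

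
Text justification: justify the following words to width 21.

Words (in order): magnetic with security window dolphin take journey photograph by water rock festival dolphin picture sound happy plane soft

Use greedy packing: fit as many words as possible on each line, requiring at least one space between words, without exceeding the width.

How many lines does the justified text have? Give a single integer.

Line 1: ['magnetic', 'with'] (min_width=13, slack=8)
Line 2: ['security', 'window'] (min_width=15, slack=6)
Line 3: ['dolphin', 'take', 'journey'] (min_width=20, slack=1)
Line 4: ['photograph', 'by', 'water'] (min_width=19, slack=2)
Line 5: ['rock', 'festival', 'dolphin'] (min_width=21, slack=0)
Line 6: ['picture', 'sound', 'happy'] (min_width=19, slack=2)
Line 7: ['plane', 'soft'] (min_width=10, slack=11)
Total lines: 7

Answer: 7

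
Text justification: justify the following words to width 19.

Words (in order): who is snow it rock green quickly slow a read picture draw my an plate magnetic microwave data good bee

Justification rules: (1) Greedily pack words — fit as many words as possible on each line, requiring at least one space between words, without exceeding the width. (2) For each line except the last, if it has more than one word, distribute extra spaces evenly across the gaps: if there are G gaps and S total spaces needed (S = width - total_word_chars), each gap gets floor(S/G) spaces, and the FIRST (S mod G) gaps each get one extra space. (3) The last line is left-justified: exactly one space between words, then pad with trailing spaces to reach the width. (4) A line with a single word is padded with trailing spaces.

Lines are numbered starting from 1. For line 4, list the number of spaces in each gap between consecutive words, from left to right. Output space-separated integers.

Answer: 5 5

Derivation:
Line 1: ['who', 'is', 'snow', 'it', 'rock'] (min_width=19, slack=0)
Line 2: ['green', 'quickly', 'slow'] (min_width=18, slack=1)
Line 3: ['a', 'read', 'picture', 'draw'] (min_width=19, slack=0)
Line 4: ['my', 'an', 'plate'] (min_width=11, slack=8)
Line 5: ['magnetic', 'microwave'] (min_width=18, slack=1)
Line 6: ['data', 'good', 'bee'] (min_width=13, slack=6)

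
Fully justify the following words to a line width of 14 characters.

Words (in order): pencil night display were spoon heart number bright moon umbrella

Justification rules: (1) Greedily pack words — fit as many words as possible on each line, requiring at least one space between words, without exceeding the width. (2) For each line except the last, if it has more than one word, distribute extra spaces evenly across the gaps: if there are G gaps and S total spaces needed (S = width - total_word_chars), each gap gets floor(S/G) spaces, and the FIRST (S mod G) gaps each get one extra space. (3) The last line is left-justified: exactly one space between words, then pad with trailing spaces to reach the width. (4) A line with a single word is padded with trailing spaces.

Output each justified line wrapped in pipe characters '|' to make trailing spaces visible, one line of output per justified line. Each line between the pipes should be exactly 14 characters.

Answer: |pencil   night|
|display   were|
|spoon    heart|
|number  bright|
|moon umbrella |

Derivation:
Line 1: ['pencil', 'night'] (min_width=12, slack=2)
Line 2: ['display', 'were'] (min_width=12, slack=2)
Line 3: ['spoon', 'heart'] (min_width=11, slack=3)
Line 4: ['number', 'bright'] (min_width=13, slack=1)
Line 5: ['moon', 'umbrella'] (min_width=13, slack=1)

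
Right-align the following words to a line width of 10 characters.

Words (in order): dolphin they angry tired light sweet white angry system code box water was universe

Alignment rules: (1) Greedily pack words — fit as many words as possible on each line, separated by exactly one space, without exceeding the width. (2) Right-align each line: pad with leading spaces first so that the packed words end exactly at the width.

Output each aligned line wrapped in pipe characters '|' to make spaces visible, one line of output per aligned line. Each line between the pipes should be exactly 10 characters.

Answer: |   dolphin|
|they angry|
|     tired|
|     light|
|     sweet|
|     white|
|     angry|
|    system|
|  code box|
| water was|
|  universe|

Derivation:
Line 1: ['dolphin'] (min_width=7, slack=3)
Line 2: ['they', 'angry'] (min_width=10, slack=0)
Line 3: ['tired'] (min_width=5, slack=5)
Line 4: ['light'] (min_width=5, slack=5)
Line 5: ['sweet'] (min_width=5, slack=5)
Line 6: ['white'] (min_width=5, slack=5)
Line 7: ['angry'] (min_width=5, slack=5)
Line 8: ['system'] (min_width=6, slack=4)
Line 9: ['code', 'box'] (min_width=8, slack=2)
Line 10: ['water', 'was'] (min_width=9, slack=1)
Line 11: ['universe'] (min_width=8, slack=2)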